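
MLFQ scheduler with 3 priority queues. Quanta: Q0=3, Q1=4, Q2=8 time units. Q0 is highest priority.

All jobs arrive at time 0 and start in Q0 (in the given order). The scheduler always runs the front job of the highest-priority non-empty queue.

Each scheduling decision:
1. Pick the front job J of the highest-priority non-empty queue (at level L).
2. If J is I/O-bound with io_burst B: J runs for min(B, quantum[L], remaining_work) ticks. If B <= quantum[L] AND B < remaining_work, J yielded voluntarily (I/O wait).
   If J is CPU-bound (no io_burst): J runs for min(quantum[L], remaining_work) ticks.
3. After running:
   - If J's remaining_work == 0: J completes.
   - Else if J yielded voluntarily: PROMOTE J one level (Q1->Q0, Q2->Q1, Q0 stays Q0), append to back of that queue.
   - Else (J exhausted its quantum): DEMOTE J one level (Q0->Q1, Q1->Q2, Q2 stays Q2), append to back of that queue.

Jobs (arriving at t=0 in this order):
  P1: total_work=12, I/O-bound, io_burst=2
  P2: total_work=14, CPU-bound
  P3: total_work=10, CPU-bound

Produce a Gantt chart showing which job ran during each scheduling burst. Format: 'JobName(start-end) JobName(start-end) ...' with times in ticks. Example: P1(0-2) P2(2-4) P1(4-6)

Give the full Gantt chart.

t=0-2: P1@Q0 runs 2, rem=10, I/O yield, promote→Q0. Q0=[P2,P3,P1] Q1=[] Q2=[]
t=2-5: P2@Q0 runs 3, rem=11, quantum used, demote→Q1. Q0=[P3,P1] Q1=[P2] Q2=[]
t=5-8: P3@Q0 runs 3, rem=7, quantum used, demote→Q1. Q0=[P1] Q1=[P2,P3] Q2=[]
t=8-10: P1@Q0 runs 2, rem=8, I/O yield, promote→Q0. Q0=[P1] Q1=[P2,P3] Q2=[]
t=10-12: P1@Q0 runs 2, rem=6, I/O yield, promote→Q0. Q0=[P1] Q1=[P2,P3] Q2=[]
t=12-14: P1@Q0 runs 2, rem=4, I/O yield, promote→Q0. Q0=[P1] Q1=[P2,P3] Q2=[]
t=14-16: P1@Q0 runs 2, rem=2, I/O yield, promote→Q0. Q0=[P1] Q1=[P2,P3] Q2=[]
t=16-18: P1@Q0 runs 2, rem=0, completes. Q0=[] Q1=[P2,P3] Q2=[]
t=18-22: P2@Q1 runs 4, rem=7, quantum used, demote→Q2. Q0=[] Q1=[P3] Q2=[P2]
t=22-26: P3@Q1 runs 4, rem=3, quantum used, demote→Q2. Q0=[] Q1=[] Q2=[P2,P3]
t=26-33: P2@Q2 runs 7, rem=0, completes. Q0=[] Q1=[] Q2=[P3]
t=33-36: P3@Q2 runs 3, rem=0, completes. Q0=[] Q1=[] Q2=[]

Answer: P1(0-2) P2(2-5) P3(5-8) P1(8-10) P1(10-12) P1(12-14) P1(14-16) P1(16-18) P2(18-22) P3(22-26) P2(26-33) P3(33-36)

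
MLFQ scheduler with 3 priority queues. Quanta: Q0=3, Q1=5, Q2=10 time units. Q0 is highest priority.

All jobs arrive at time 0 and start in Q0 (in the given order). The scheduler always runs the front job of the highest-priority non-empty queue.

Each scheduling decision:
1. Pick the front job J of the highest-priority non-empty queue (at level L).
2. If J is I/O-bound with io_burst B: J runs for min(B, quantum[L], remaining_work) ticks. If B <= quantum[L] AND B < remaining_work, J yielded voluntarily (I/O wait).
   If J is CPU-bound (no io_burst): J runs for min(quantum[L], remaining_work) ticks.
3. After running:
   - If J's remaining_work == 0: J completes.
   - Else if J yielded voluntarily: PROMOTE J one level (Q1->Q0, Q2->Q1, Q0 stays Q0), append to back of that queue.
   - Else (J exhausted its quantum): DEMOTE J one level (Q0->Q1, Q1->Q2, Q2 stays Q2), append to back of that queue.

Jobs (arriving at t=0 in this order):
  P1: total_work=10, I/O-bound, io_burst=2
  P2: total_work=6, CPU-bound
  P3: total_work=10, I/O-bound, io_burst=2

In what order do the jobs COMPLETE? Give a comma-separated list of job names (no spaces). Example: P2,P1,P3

t=0-2: P1@Q0 runs 2, rem=8, I/O yield, promote→Q0. Q0=[P2,P3,P1] Q1=[] Q2=[]
t=2-5: P2@Q0 runs 3, rem=3, quantum used, demote→Q1. Q0=[P3,P1] Q1=[P2] Q2=[]
t=5-7: P3@Q0 runs 2, rem=8, I/O yield, promote→Q0. Q0=[P1,P3] Q1=[P2] Q2=[]
t=7-9: P1@Q0 runs 2, rem=6, I/O yield, promote→Q0. Q0=[P3,P1] Q1=[P2] Q2=[]
t=9-11: P3@Q0 runs 2, rem=6, I/O yield, promote→Q0. Q0=[P1,P3] Q1=[P2] Q2=[]
t=11-13: P1@Q0 runs 2, rem=4, I/O yield, promote→Q0. Q0=[P3,P1] Q1=[P2] Q2=[]
t=13-15: P3@Q0 runs 2, rem=4, I/O yield, promote→Q0. Q0=[P1,P3] Q1=[P2] Q2=[]
t=15-17: P1@Q0 runs 2, rem=2, I/O yield, promote→Q0. Q0=[P3,P1] Q1=[P2] Q2=[]
t=17-19: P3@Q0 runs 2, rem=2, I/O yield, promote→Q0. Q0=[P1,P3] Q1=[P2] Q2=[]
t=19-21: P1@Q0 runs 2, rem=0, completes. Q0=[P3] Q1=[P2] Q2=[]
t=21-23: P3@Q0 runs 2, rem=0, completes. Q0=[] Q1=[P2] Q2=[]
t=23-26: P2@Q1 runs 3, rem=0, completes. Q0=[] Q1=[] Q2=[]

Answer: P1,P3,P2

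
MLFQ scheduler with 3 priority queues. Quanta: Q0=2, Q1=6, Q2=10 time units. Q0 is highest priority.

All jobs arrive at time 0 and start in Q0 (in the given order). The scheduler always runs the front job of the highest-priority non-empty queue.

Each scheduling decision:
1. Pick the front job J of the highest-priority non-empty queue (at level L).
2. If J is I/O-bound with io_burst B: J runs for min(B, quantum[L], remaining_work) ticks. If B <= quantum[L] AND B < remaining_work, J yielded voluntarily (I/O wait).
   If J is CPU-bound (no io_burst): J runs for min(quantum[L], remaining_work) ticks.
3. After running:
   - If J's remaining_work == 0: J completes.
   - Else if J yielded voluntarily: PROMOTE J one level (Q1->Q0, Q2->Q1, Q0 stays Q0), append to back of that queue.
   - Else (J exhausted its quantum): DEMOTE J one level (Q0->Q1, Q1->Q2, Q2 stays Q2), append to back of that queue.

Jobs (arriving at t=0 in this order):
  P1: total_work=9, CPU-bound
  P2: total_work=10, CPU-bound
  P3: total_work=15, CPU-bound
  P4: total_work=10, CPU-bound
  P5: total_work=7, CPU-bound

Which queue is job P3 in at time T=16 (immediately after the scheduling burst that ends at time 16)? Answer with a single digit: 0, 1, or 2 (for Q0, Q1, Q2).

Answer: 1

Derivation:
t=0-2: P1@Q0 runs 2, rem=7, quantum used, demote→Q1. Q0=[P2,P3,P4,P5] Q1=[P1] Q2=[]
t=2-4: P2@Q0 runs 2, rem=8, quantum used, demote→Q1. Q0=[P3,P4,P5] Q1=[P1,P2] Q2=[]
t=4-6: P3@Q0 runs 2, rem=13, quantum used, demote→Q1. Q0=[P4,P5] Q1=[P1,P2,P3] Q2=[]
t=6-8: P4@Q0 runs 2, rem=8, quantum used, demote→Q1. Q0=[P5] Q1=[P1,P2,P3,P4] Q2=[]
t=8-10: P5@Q0 runs 2, rem=5, quantum used, demote→Q1. Q0=[] Q1=[P1,P2,P3,P4,P5] Q2=[]
t=10-16: P1@Q1 runs 6, rem=1, quantum used, demote→Q2. Q0=[] Q1=[P2,P3,P4,P5] Q2=[P1]
t=16-22: P2@Q1 runs 6, rem=2, quantum used, demote→Q2. Q0=[] Q1=[P3,P4,P5] Q2=[P1,P2]
t=22-28: P3@Q1 runs 6, rem=7, quantum used, demote→Q2. Q0=[] Q1=[P4,P5] Q2=[P1,P2,P3]
t=28-34: P4@Q1 runs 6, rem=2, quantum used, demote→Q2. Q0=[] Q1=[P5] Q2=[P1,P2,P3,P4]
t=34-39: P5@Q1 runs 5, rem=0, completes. Q0=[] Q1=[] Q2=[P1,P2,P3,P4]
t=39-40: P1@Q2 runs 1, rem=0, completes. Q0=[] Q1=[] Q2=[P2,P3,P4]
t=40-42: P2@Q2 runs 2, rem=0, completes. Q0=[] Q1=[] Q2=[P3,P4]
t=42-49: P3@Q2 runs 7, rem=0, completes. Q0=[] Q1=[] Q2=[P4]
t=49-51: P4@Q2 runs 2, rem=0, completes. Q0=[] Q1=[] Q2=[]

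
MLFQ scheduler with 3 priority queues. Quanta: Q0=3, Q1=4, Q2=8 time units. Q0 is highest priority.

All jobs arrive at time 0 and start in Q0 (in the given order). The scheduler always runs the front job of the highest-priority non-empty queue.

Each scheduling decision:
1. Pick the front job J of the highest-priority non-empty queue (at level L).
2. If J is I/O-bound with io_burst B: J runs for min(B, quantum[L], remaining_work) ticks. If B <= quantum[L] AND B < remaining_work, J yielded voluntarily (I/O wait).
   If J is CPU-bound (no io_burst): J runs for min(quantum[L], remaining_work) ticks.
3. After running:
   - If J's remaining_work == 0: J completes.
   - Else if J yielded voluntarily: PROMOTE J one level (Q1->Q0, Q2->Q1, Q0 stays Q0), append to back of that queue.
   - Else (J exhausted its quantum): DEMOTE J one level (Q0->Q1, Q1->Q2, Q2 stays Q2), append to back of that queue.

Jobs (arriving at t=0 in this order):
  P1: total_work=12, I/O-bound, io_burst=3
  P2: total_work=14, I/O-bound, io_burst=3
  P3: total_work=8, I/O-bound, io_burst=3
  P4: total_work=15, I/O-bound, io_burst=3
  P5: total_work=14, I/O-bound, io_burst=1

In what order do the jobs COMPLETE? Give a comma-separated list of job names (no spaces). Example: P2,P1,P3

Answer: P3,P1,P2,P4,P5

Derivation:
t=0-3: P1@Q0 runs 3, rem=9, I/O yield, promote→Q0. Q0=[P2,P3,P4,P5,P1] Q1=[] Q2=[]
t=3-6: P2@Q0 runs 3, rem=11, I/O yield, promote→Q0. Q0=[P3,P4,P5,P1,P2] Q1=[] Q2=[]
t=6-9: P3@Q0 runs 3, rem=5, I/O yield, promote→Q0. Q0=[P4,P5,P1,P2,P3] Q1=[] Q2=[]
t=9-12: P4@Q0 runs 3, rem=12, I/O yield, promote→Q0. Q0=[P5,P1,P2,P3,P4] Q1=[] Q2=[]
t=12-13: P5@Q0 runs 1, rem=13, I/O yield, promote→Q0. Q0=[P1,P2,P3,P4,P5] Q1=[] Q2=[]
t=13-16: P1@Q0 runs 3, rem=6, I/O yield, promote→Q0. Q0=[P2,P3,P4,P5,P1] Q1=[] Q2=[]
t=16-19: P2@Q0 runs 3, rem=8, I/O yield, promote→Q0. Q0=[P3,P4,P5,P1,P2] Q1=[] Q2=[]
t=19-22: P3@Q0 runs 3, rem=2, I/O yield, promote→Q0. Q0=[P4,P5,P1,P2,P3] Q1=[] Q2=[]
t=22-25: P4@Q0 runs 3, rem=9, I/O yield, promote→Q0. Q0=[P5,P1,P2,P3,P4] Q1=[] Q2=[]
t=25-26: P5@Q0 runs 1, rem=12, I/O yield, promote→Q0. Q0=[P1,P2,P3,P4,P5] Q1=[] Q2=[]
t=26-29: P1@Q0 runs 3, rem=3, I/O yield, promote→Q0. Q0=[P2,P3,P4,P5,P1] Q1=[] Q2=[]
t=29-32: P2@Q0 runs 3, rem=5, I/O yield, promote→Q0. Q0=[P3,P4,P5,P1,P2] Q1=[] Q2=[]
t=32-34: P3@Q0 runs 2, rem=0, completes. Q0=[P4,P5,P1,P2] Q1=[] Q2=[]
t=34-37: P4@Q0 runs 3, rem=6, I/O yield, promote→Q0. Q0=[P5,P1,P2,P4] Q1=[] Q2=[]
t=37-38: P5@Q0 runs 1, rem=11, I/O yield, promote→Q0. Q0=[P1,P2,P4,P5] Q1=[] Q2=[]
t=38-41: P1@Q0 runs 3, rem=0, completes. Q0=[P2,P4,P5] Q1=[] Q2=[]
t=41-44: P2@Q0 runs 3, rem=2, I/O yield, promote→Q0. Q0=[P4,P5,P2] Q1=[] Q2=[]
t=44-47: P4@Q0 runs 3, rem=3, I/O yield, promote→Q0. Q0=[P5,P2,P4] Q1=[] Q2=[]
t=47-48: P5@Q0 runs 1, rem=10, I/O yield, promote→Q0. Q0=[P2,P4,P5] Q1=[] Q2=[]
t=48-50: P2@Q0 runs 2, rem=0, completes. Q0=[P4,P5] Q1=[] Q2=[]
t=50-53: P4@Q0 runs 3, rem=0, completes. Q0=[P5] Q1=[] Q2=[]
t=53-54: P5@Q0 runs 1, rem=9, I/O yield, promote→Q0. Q0=[P5] Q1=[] Q2=[]
t=54-55: P5@Q0 runs 1, rem=8, I/O yield, promote→Q0. Q0=[P5] Q1=[] Q2=[]
t=55-56: P5@Q0 runs 1, rem=7, I/O yield, promote→Q0. Q0=[P5] Q1=[] Q2=[]
t=56-57: P5@Q0 runs 1, rem=6, I/O yield, promote→Q0. Q0=[P5] Q1=[] Q2=[]
t=57-58: P5@Q0 runs 1, rem=5, I/O yield, promote→Q0. Q0=[P5] Q1=[] Q2=[]
t=58-59: P5@Q0 runs 1, rem=4, I/O yield, promote→Q0. Q0=[P5] Q1=[] Q2=[]
t=59-60: P5@Q0 runs 1, rem=3, I/O yield, promote→Q0. Q0=[P5] Q1=[] Q2=[]
t=60-61: P5@Q0 runs 1, rem=2, I/O yield, promote→Q0. Q0=[P5] Q1=[] Q2=[]
t=61-62: P5@Q0 runs 1, rem=1, I/O yield, promote→Q0. Q0=[P5] Q1=[] Q2=[]
t=62-63: P5@Q0 runs 1, rem=0, completes. Q0=[] Q1=[] Q2=[]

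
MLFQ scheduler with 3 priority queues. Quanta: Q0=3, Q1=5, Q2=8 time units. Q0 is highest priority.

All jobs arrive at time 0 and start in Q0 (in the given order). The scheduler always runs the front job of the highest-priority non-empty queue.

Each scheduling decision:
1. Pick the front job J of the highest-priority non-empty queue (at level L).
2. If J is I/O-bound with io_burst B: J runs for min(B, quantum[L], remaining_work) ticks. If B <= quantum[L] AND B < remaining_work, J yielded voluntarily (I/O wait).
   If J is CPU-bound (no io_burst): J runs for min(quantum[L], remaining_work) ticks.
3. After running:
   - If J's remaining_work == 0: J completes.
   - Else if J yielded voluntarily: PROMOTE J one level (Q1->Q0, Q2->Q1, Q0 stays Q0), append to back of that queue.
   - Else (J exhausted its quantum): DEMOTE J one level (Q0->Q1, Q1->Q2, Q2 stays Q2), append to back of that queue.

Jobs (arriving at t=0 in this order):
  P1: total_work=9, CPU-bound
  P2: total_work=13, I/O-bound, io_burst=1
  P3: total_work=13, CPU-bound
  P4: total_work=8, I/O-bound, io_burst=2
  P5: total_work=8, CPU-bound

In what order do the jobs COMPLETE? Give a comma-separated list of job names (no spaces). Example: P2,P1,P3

Answer: P4,P2,P5,P1,P3

Derivation:
t=0-3: P1@Q0 runs 3, rem=6, quantum used, demote→Q1. Q0=[P2,P3,P4,P5] Q1=[P1] Q2=[]
t=3-4: P2@Q0 runs 1, rem=12, I/O yield, promote→Q0. Q0=[P3,P4,P5,P2] Q1=[P1] Q2=[]
t=4-7: P3@Q0 runs 3, rem=10, quantum used, demote→Q1. Q0=[P4,P5,P2] Q1=[P1,P3] Q2=[]
t=7-9: P4@Q0 runs 2, rem=6, I/O yield, promote→Q0. Q0=[P5,P2,P4] Q1=[P1,P3] Q2=[]
t=9-12: P5@Q0 runs 3, rem=5, quantum used, demote→Q1. Q0=[P2,P4] Q1=[P1,P3,P5] Q2=[]
t=12-13: P2@Q0 runs 1, rem=11, I/O yield, promote→Q0. Q0=[P4,P2] Q1=[P1,P3,P5] Q2=[]
t=13-15: P4@Q0 runs 2, rem=4, I/O yield, promote→Q0. Q0=[P2,P4] Q1=[P1,P3,P5] Q2=[]
t=15-16: P2@Q0 runs 1, rem=10, I/O yield, promote→Q0. Q0=[P4,P2] Q1=[P1,P3,P5] Q2=[]
t=16-18: P4@Q0 runs 2, rem=2, I/O yield, promote→Q0. Q0=[P2,P4] Q1=[P1,P3,P5] Q2=[]
t=18-19: P2@Q0 runs 1, rem=9, I/O yield, promote→Q0. Q0=[P4,P2] Q1=[P1,P3,P5] Q2=[]
t=19-21: P4@Q0 runs 2, rem=0, completes. Q0=[P2] Q1=[P1,P3,P5] Q2=[]
t=21-22: P2@Q0 runs 1, rem=8, I/O yield, promote→Q0. Q0=[P2] Q1=[P1,P3,P5] Q2=[]
t=22-23: P2@Q0 runs 1, rem=7, I/O yield, promote→Q0. Q0=[P2] Q1=[P1,P3,P5] Q2=[]
t=23-24: P2@Q0 runs 1, rem=6, I/O yield, promote→Q0. Q0=[P2] Q1=[P1,P3,P5] Q2=[]
t=24-25: P2@Q0 runs 1, rem=5, I/O yield, promote→Q0. Q0=[P2] Q1=[P1,P3,P5] Q2=[]
t=25-26: P2@Q0 runs 1, rem=4, I/O yield, promote→Q0. Q0=[P2] Q1=[P1,P3,P5] Q2=[]
t=26-27: P2@Q0 runs 1, rem=3, I/O yield, promote→Q0. Q0=[P2] Q1=[P1,P3,P5] Q2=[]
t=27-28: P2@Q0 runs 1, rem=2, I/O yield, promote→Q0. Q0=[P2] Q1=[P1,P3,P5] Q2=[]
t=28-29: P2@Q0 runs 1, rem=1, I/O yield, promote→Q0. Q0=[P2] Q1=[P1,P3,P5] Q2=[]
t=29-30: P2@Q0 runs 1, rem=0, completes. Q0=[] Q1=[P1,P3,P5] Q2=[]
t=30-35: P1@Q1 runs 5, rem=1, quantum used, demote→Q2. Q0=[] Q1=[P3,P5] Q2=[P1]
t=35-40: P3@Q1 runs 5, rem=5, quantum used, demote→Q2. Q0=[] Q1=[P5] Q2=[P1,P3]
t=40-45: P5@Q1 runs 5, rem=0, completes. Q0=[] Q1=[] Q2=[P1,P3]
t=45-46: P1@Q2 runs 1, rem=0, completes. Q0=[] Q1=[] Q2=[P3]
t=46-51: P3@Q2 runs 5, rem=0, completes. Q0=[] Q1=[] Q2=[]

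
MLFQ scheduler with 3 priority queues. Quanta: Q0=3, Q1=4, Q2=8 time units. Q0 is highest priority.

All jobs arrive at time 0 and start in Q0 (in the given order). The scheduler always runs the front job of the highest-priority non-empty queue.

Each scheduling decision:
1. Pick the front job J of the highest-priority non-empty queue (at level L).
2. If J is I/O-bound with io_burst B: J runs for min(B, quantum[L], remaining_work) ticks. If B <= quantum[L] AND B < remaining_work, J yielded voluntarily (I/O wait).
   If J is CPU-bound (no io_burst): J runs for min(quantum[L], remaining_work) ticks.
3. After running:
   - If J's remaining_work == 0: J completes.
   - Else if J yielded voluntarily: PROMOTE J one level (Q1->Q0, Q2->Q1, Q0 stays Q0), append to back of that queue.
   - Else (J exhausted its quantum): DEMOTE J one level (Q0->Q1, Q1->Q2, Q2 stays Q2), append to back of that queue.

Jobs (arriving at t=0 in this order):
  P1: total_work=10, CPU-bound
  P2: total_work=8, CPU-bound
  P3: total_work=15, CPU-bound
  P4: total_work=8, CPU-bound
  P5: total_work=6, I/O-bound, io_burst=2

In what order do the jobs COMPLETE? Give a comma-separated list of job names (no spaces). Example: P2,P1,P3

Answer: P5,P1,P2,P3,P4

Derivation:
t=0-3: P1@Q0 runs 3, rem=7, quantum used, demote→Q1. Q0=[P2,P3,P4,P5] Q1=[P1] Q2=[]
t=3-6: P2@Q0 runs 3, rem=5, quantum used, demote→Q1. Q0=[P3,P4,P5] Q1=[P1,P2] Q2=[]
t=6-9: P3@Q0 runs 3, rem=12, quantum used, demote→Q1. Q0=[P4,P5] Q1=[P1,P2,P3] Q2=[]
t=9-12: P4@Q0 runs 3, rem=5, quantum used, demote→Q1. Q0=[P5] Q1=[P1,P2,P3,P4] Q2=[]
t=12-14: P5@Q0 runs 2, rem=4, I/O yield, promote→Q0. Q0=[P5] Q1=[P1,P2,P3,P4] Q2=[]
t=14-16: P5@Q0 runs 2, rem=2, I/O yield, promote→Q0. Q0=[P5] Q1=[P1,P2,P3,P4] Q2=[]
t=16-18: P5@Q0 runs 2, rem=0, completes. Q0=[] Q1=[P1,P2,P3,P4] Q2=[]
t=18-22: P1@Q1 runs 4, rem=3, quantum used, demote→Q2. Q0=[] Q1=[P2,P3,P4] Q2=[P1]
t=22-26: P2@Q1 runs 4, rem=1, quantum used, demote→Q2. Q0=[] Q1=[P3,P4] Q2=[P1,P2]
t=26-30: P3@Q1 runs 4, rem=8, quantum used, demote→Q2. Q0=[] Q1=[P4] Q2=[P1,P2,P3]
t=30-34: P4@Q1 runs 4, rem=1, quantum used, demote→Q2. Q0=[] Q1=[] Q2=[P1,P2,P3,P4]
t=34-37: P1@Q2 runs 3, rem=0, completes. Q0=[] Q1=[] Q2=[P2,P3,P4]
t=37-38: P2@Q2 runs 1, rem=0, completes. Q0=[] Q1=[] Q2=[P3,P4]
t=38-46: P3@Q2 runs 8, rem=0, completes. Q0=[] Q1=[] Q2=[P4]
t=46-47: P4@Q2 runs 1, rem=0, completes. Q0=[] Q1=[] Q2=[]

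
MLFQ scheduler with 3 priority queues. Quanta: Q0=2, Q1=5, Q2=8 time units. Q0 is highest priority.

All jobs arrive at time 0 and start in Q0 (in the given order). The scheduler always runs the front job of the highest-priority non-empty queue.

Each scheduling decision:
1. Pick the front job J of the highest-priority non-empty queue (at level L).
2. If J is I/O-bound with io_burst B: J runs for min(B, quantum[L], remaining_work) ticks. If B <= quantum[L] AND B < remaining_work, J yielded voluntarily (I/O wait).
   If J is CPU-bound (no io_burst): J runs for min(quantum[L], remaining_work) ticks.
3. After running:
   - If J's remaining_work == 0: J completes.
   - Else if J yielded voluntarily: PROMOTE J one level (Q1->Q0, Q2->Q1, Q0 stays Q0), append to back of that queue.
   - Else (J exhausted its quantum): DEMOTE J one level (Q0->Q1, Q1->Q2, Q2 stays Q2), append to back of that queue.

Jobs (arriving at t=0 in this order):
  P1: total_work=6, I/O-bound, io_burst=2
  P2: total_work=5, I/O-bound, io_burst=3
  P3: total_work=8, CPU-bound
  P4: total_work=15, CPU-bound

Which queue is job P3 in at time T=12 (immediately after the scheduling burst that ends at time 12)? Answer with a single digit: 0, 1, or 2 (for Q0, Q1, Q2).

t=0-2: P1@Q0 runs 2, rem=4, I/O yield, promote→Q0. Q0=[P2,P3,P4,P1] Q1=[] Q2=[]
t=2-4: P2@Q0 runs 2, rem=3, quantum used, demote→Q1. Q0=[P3,P4,P1] Q1=[P2] Q2=[]
t=4-6: P3@Q0 runs 2, rem=6, quantum used, demote→Q1. Q0=[P4,P1] Q1=[P2,P3] Q2=[]
t=6-8: P4@Q0 runs 2, rem=13, quantum used, demote→Q1. Q0=[P1] Q1=[P2,P3,P4] Q2=[]
t=8-10: P1@Q0 runs 2, rem=2, I/O yield, promote→Q0. Q0=[P1] Q1=[P2,P3,P4] Q2=[]
t=10-12: P1@Q0 runs 2, rem=0, completes. Q0=[] Q1=[P2,P3,P4] Q2=[]
t=12-15: P2@Q1 runs 3, rem=0, completes. Q0=[] Q1=[P3,P4] Q2=[]
t=15-20: P3@Q1 runs 5, rem=1, quantum used, demote→Q2. Q0=[] Q1=[P4] Q2=[P3]
t=20-25: P4@Q1 runs 5, rem=8, quantum used, demote→Q2. Q0=[] Q1=[] Q2=[P3,P4]
t=25-26: P3@Q2 runs 1, rem=0, completes. Q0=[] Q1=[] Q2=[P4]
t=26-34: P4@Q2 runs 8, rem=0, completes. Q0=[] Q1=[] Q2=[]

Answer: 1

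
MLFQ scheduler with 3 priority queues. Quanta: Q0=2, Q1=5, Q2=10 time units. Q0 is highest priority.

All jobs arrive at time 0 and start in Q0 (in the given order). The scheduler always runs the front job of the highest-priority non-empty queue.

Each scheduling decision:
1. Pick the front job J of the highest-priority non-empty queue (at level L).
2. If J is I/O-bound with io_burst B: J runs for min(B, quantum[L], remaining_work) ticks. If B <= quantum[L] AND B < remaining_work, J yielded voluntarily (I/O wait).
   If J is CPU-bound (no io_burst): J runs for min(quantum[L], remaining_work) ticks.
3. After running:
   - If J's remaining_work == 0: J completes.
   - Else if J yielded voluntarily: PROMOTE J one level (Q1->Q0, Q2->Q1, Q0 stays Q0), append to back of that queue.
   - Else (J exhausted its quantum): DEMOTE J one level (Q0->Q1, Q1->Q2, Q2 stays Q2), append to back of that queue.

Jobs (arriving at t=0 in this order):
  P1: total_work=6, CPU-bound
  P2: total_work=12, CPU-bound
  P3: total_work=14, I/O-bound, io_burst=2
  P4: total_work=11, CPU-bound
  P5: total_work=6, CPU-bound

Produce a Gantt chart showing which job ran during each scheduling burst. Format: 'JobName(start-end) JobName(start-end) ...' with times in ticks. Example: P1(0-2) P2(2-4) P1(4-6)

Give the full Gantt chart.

Answer: P1(0-2) P2(2-4) P3(4-6) P4(6-8) P5(8-10) P3(10-12) P3(12-14) P3(14-16) P3(16-18) P3(18-20) P3(20-22) P1(22-26) P2(26-31) P4(31-36) P5(36-40) P2(40-45) P4(45-49)

Derivation:
t=0-2: P1@Q0 runs 2, rem=4, quantum used, demote→Q1. Q0=[P2,P3,P4,P5] Q1=[P1] Q2=[]
t=2-4: P2@Q0 runs 2, rem=10, quantum used, demote→Q1. Q0=[P3,P4,P5] Q1=[P1,P2] Q2=[]
t=4-6: P3@Q0 runs 2, rem=12, I/O yield, promote→Q0. Q0=[P4,P5,P3] Q1=[P1,P2] Q2=[]
t=6-8: P4@Q0 runs 2, rem=9, quantum used, demote→Q1. Q0=[P5,P3] Q1=[P1,P2,P4] Q2=[]
t=8-10: P5@Q0 runs 2, rem=4, quantum used, demote→Q1. Q0=[P3] Q1=[P1,P2,P4,P5] Q2=[]
t=10-12: P3@Q0 runs 2, rem=10, I/O yield, promote→Q0. Q0=[P3] Q1=[P1,P2,P4,P5] Q2=[]
t=12-14: P3@Q0 runs 2, rem=8, I/O yield, promote→Q0. Q0=[P3] Q1=[P1,P2,P4,P5] Q2=[]
t=14-16: P3@Q0 runs 2, rem=6, I/O yield, promote→Q0. Q0=[P3] Q1=[P1,P2,P4,P5] Q2=[]
t=16-18: P3@Q0 runs 2, rem=4, I/O yield, promote→Q0. Q0=[P3] Q1=[P1,P2,P4,P5] Q2=[]
t=18-20: P3@Q0 runs 2, rem=2, I/O yield, promote→Q0. Q0=[P3] Q1=[P1,P2,P4,P5] Q2=[]
t=20-22: P3@Q0 runs 2, rem=0, completes. Q0=[] Q1=[P1,P2,P4,P5] Q2=[]
t=22-26: P1@Q1 runs 4, rem=0, completes. Q0=[] Q1=[P2,P4,P5] Q2=[]
t=26-31: P2@Q1 runs 5, rem=5, quantum used, demote→Q2. Q0=[] Q1=[P4,P5] Q2=[P2]
t=31-36: P4@Q1 runs 5, rem=4, quantum used, demote→Q2. Q0=[] Q1=[P5] Q2=[P2,P4]
t=36-40: P5@Q1 runs 4, rem=0, completes. Q0=[] Q1=[] Q2=[P2,P4]
t=40-45: P2@Q2 runs 5, rem=0, completes. Q0=[] Q1=[] Q2=[P4]
t=45-49: P4@Q2 runs 4, rem=0, completes. Q0=[] Q1=[] Q2=[]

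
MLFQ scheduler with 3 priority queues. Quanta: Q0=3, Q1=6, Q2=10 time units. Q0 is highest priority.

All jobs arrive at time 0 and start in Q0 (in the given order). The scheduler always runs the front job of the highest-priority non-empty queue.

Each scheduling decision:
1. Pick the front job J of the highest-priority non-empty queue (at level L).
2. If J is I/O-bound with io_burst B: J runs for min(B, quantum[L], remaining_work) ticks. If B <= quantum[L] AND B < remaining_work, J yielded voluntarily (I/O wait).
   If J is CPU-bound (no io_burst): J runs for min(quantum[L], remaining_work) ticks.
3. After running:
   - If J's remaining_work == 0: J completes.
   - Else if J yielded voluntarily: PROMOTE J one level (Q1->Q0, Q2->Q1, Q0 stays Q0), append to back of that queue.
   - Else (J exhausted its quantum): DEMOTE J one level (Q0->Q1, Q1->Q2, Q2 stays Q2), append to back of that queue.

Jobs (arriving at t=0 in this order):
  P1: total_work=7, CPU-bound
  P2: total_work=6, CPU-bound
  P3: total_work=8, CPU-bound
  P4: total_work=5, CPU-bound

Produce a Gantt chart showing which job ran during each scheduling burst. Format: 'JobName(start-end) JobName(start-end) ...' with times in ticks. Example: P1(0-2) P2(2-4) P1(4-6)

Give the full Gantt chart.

t=0-3: P1@Q0 runs 3, rem=4, quantum used, demote→Q1. Q0=[P2,P3,P4] Q1=[P1] Q2=[]
t=3-6: P2@Q0 runs 3, rem=3, quantum used, demote→Q1. Q0=[P3,P4] Q1=[P1,P2] Q2=[]
t=6-9: P3@Q0 runs 3, rem=5, quantum used, demote→Q1. Q0=[P4] Q1=[P1,P2,P3] Q2=[]
t=9-12: P4@Q0 runs 3, rem=2, quantum used, demote→Q1. Q0=[] Q1=[P1,P2,P3,P4] Q2=[]
t=12-16: P1@Q1 runs 4, rem=0, completes. Q0=[] Q1=[P2,P3,P4] Q2=[]
t=16-19: P2@Q1 runs 3, rem=0, completes. Q0=[] Q1=[P3,P4] Q2=[]
t=19-24: P3@Q1 runs 5, rem=0, completes. Q0=[] Q1=[P4] Q2=[]
t=24-26: P4@Q1 runs 2, rem=0, completes. Q0=[] Q1=[] Q2=[]

Answer: P1(0-3) P2(3-6) P3(6-9) P4(9-12) P1(12-16) P2(16-19) P3(19-24) P4(24-26)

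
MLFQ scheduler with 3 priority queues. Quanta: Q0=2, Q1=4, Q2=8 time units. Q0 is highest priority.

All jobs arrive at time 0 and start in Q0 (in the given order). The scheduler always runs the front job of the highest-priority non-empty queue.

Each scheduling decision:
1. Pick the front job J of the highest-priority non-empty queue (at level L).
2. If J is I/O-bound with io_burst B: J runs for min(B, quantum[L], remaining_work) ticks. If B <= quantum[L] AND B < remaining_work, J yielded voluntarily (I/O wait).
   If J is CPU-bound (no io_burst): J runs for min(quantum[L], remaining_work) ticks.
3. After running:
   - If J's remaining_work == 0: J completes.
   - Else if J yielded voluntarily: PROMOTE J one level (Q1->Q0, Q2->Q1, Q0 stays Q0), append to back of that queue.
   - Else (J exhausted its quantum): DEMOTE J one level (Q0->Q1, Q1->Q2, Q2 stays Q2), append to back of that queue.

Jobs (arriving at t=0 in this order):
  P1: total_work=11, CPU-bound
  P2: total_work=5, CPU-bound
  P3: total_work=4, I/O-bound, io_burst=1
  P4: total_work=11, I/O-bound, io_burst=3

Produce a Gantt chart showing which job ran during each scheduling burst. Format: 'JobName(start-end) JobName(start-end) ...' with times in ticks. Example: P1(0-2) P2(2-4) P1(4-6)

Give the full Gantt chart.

Answer: P1(0-2) P2(2-4) P3(4-5) P4(5-7) P3(7-8) P3(8-9) P3(9-10) P1(10-14) P2(14-17) P4(17-20) P4(20-22) P4(22-25) P4(25-26) P1(26-31)

Derivation:
t=0-2: P1@Q0 runs 2, rem=9, quantum used, demote→Q1. Q0=[P2,P3,P4] Q1=[P1] Q2=[]
t=2-4: P2@Q0 runs 2, rem=3, quantum used, demote→Q1. Q0=[P3,P4] Q1=[P1,P2] Q2=[]
t=4-5: P3@Q0 runs 1, rem=3, I/O yield, promote→Q0. Q0=[P4,P3] Q1=[P1,P2] Q2=[]
t=5-7: P4@Q0 runs 2, rem=9, quantum used, demote→Q1. Q0=[P3] Q1=[P1,P2,P4] Q2=[]
t=7-8: P3@Q0 runs 1, rem=2, I/O yield, promote→Q0. Q0=[P3] Q1=[P1,P2,P4] Q2=[]
t=8-9: P3@Q0 runs 1, rem=1, I/O yield, promote→Q0. Q0=[P3] Q1=[P1,P2,P4] Q2=[]
t=9-10: P3@Q0 runs 1, rem=0, completes. Q0=[] Q1=[P1,P2,P4] Q2=[]
t=10-14: P1@Q1 runs 4, rem=5, quantum used, demote→Q2. Q0=[] Q1=[P2,P4] Q2=[P1]
t=14-17: P2@Q1 runs 3, rem=0, completes. Q0=[] Q1=[P4] Q2=[P1]
t=17-20: P4@Q1 runs 3, rem=6, I/O yield, promote→Q0. Q0=[P4] Q1=[] Q2=[P1]
t=20-22: P4@Q0 runs 2, rem=4, quantum used, demote→Q1. Q0=[] Q1=[P4] Q2=[P1]
t=22-25: P4@Q1 runs 3, rem=1, I/O yield, promote→Q0. Q0=[P4] Q1=[] Q2=[P1]
t=25-26: P4@Q0 runs 1, rem=0, completes. Q0=[] Q1=[] Q2=[P1]
t=26-31: P1@Q2 runs 5, rem=0, completes. Q0=[] Q1=[] Q2=[]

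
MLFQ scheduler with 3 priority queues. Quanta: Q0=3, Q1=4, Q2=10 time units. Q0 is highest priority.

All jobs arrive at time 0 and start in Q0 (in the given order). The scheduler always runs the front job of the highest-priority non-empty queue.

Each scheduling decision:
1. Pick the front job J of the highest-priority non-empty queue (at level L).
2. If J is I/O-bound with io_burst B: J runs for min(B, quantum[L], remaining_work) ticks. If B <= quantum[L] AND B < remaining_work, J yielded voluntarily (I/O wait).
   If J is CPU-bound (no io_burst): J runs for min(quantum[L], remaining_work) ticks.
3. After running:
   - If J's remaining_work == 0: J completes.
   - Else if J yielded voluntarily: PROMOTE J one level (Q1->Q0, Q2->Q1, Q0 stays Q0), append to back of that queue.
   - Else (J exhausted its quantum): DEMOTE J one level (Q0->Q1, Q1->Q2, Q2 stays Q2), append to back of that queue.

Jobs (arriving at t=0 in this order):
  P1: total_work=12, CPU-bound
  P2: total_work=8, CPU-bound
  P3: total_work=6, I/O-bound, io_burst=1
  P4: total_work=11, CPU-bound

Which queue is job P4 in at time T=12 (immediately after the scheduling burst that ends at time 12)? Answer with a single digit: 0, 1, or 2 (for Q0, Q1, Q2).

t=0-3: P1@Q0 runs 3, rem=9, quantum used, demote→Q1. Q0=[P2,P3,P4] Q1=[P1] Q2=[]
t=3-6: P2@Q0 runs 3, rem=5, quantum used, demote→Q1. Q0=[P3,P4] Q1=[P1,P2] Q2=[]
t=6-7: P3@Q0 runs 1, rem=5, I/O yield, promote→Q0. Q0=[P4,P3] Q1=[P1,P2] Q2=[]
t=7-10: P4@Q0 runs 3, rem=8, quantum used, demote→Q1. Q0=[P3] Q1=[P1,P2,P4] Q2=[]
t=10-11: P3@Q0 runs 1, rem=4, I/O yield, promote→Q0. Q0=[P3] Q1=[P1,P2,P4] Q2=[]
t=11-12: P3@Q0 runs 1, rem=3, I/O yield, promote→Q0. Q0=[P3] Q1=[P1,P2,P4] Q2=[]
t=12-13: P3@Q0 runs 1, rem=2, I/O yield, promote→Q0. Q0=[P3] Q1=[P1,P2,P4] Q2=[]
t=13-14: P3@Q0 runs 1, rem=1, I/O yield, promote→Q0. Q0=[P3] Q1=[P1,P2,P4] Q2=[]
t=14-15: P3@Q0 runs 1, rem=0, completes. Q0=[] Q1=[P1,P2,P4] Q2=[]
t=15-19: P1@Q1 runs 4, rem=5, quantum used, demote→Q2. Q0=[] Q1=[P2,P4] Q2=[P1]
t=19-23: P2@Q1 runs 4, rem=1, quantum used, demote→Q2. Q0=[] Q1=[P4] Q2=[P1,P2]
t=23-27: P4@Q1 runs 4, rem=4, quantum used, demote→Q2. Q0=[] Q1=[] Q2=[P1,P2,P4]
t=27-32: P1@Q2 runs 5, rem=0, completes. Q0=[] Q1=[] Q2=[P2,P4]
t=32-33: P2@Q2 runs 1, rem=0, completes. Q0=[] Q1=[] Q2=[P4]
t=33-37: P4@Q2 runs 4, rem=0, completes. Q0=[] Q1=[] Q2=[]

Answer: 1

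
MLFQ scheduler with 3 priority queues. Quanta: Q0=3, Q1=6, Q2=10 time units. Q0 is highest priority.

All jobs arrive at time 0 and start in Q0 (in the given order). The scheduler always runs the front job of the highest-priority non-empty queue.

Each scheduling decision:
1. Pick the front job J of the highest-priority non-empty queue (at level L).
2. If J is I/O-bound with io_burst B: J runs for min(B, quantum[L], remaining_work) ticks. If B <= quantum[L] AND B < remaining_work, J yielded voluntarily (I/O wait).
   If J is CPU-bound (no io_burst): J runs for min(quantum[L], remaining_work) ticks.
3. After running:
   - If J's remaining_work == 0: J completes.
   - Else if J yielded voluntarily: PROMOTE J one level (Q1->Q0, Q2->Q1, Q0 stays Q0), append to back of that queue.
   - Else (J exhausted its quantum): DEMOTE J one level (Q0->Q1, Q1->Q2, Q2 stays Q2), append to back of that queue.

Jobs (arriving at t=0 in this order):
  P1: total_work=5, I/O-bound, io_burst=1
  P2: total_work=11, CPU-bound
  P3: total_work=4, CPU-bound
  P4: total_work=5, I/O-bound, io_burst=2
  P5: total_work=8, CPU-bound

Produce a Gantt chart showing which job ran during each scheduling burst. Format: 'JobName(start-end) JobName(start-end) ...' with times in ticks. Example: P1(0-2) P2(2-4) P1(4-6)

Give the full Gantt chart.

t=0-1: P1@Q0 runs 1, rem=4, I/O yield, promote→Q0. Q0=[P2,P3,P4,P5,P1] Q1=[] Q2=[]
t=1-4: P2@Q0 runs 3, rem=8, quantum used, demote→Q1. Q0=[P3,P4,P5,P1] Q1=[P2] Q2=[]
t=4-7: P3@Q0 runs 3, rem=1, quantum used, demote→Q1. Q0=[P4,P5,P1] Q1=[P2,P3] Q2=[]
t=7-9: P4@Q0 runs 2, rem=3, I/O yield, promote→Q0. Q0=[P5,P1,P4] Q1=[P2,P3] Q2=[]
t=9-12: P5@Q0 runs 3, rem=5, quantum used, demote→Q1. Q0=[P1,P4] Q1=[P2,P3,P5] Q2=[]
t=12-13: P1@Q0 runs 1, rem=3, I/O yield, promote→Q0. Q0=[P4,P1] Q1=[P2,P3,P5] Q2=[]
t=13-15: P4@Q0 runs 2, rem=1, I/O yield, promote→Q0. Q0=[P1,P4] Q1=[P2,P3,P5] Q2=[]
t=15-16: P1@Q0 runs 1, rem=2, I/O yield, promote→Q0. Q0=[P4,P1] Q1=[P2,P3,P5] Q2=[]
t=16-17: P4@Q0 runs 1, rem=0, completes. Q0=[P1] Q1=[P2,P3,P5] Q2=[]
t=17-18: P1@Q0 runs 1, rem=1, I/O yield, promote→Q0. Q0=[P1] Q1=[P2,P3,P5] Q2=[]
t=18-19: P1@Q0 runs 1, rem=0, completes. Q0=[] Q1=[P2,P3,P5] Q2=[]
t=19-25: P2@Q1 runs 6, rem=2, quantum used, demote→Q2. Q0=[] Q1=[P3,P5] Q2=[P2]
t=25-26: P3@Q1 runs 1, rem=0, completes. Q0=[] Q1=[P5] Q2=[P2]
t=26-31: P5@Q1 runs 5, rem=0, completes. Q0=[] Q1=[] Q2=[P2]
t=31-33: P2@Q2 runs 2, rem=0, completes. Q0=[] Q1=[] Q2=[]

Answer: P1(0-1) P2(1-4) P3(4-7) P4(7-9) P5(9-12) P1(12-13) P4(13-15) P1(15-16) P4(16-17) P1(17-18) P1(18-19) P2(19-25) P3(25-26) P5(26-31) P2(31-33)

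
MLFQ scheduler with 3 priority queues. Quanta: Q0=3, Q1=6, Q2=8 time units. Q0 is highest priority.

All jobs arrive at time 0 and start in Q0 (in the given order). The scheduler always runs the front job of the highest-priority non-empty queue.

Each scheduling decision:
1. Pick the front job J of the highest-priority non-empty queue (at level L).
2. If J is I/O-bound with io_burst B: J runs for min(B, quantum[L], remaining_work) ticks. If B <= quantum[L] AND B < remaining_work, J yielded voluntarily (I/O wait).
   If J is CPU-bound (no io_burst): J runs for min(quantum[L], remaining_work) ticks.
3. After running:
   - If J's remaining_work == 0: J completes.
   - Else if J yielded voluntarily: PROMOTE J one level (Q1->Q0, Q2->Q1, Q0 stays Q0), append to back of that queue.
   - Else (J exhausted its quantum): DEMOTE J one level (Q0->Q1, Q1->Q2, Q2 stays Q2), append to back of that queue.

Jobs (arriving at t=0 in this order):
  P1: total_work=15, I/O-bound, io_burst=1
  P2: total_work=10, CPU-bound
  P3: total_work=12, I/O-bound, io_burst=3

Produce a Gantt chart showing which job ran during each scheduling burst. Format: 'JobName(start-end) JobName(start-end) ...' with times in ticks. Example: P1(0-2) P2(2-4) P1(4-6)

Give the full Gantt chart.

t=0-1: P1@Q0 runs 1, rem=14, I/O yield, promote→Q0. Q0=[P2,P3,P1] Q1=[] Q2=[]
t=1-4: P2@Q0 runs 3, rem=7, quantum used, demote→Q1. Q0=[P3,P1] Q1=[P2] Q2=[]
t=4-7: P3@Q0 runs 3, rem=9, I/O yield, promote→Q0. Q0=[P1,P3] Q1=[P2] Q2=[]
t=7-8: P1@Q0 runs 1, rem=13, I/O yield, promote→Q0. Q0=[P3,P1] Q1=[P2] Q2=[]
t=8-11: P3@Q0 runs 3, rem=6, I/O yield, promote→Q0. Q0=[P1,P3] Q1=[P2] Q2=[]
t=11-12: P1@Q0 runs 1, rem=12, I/O yield, promote→Q0. Q0=[P3,P1] Q1=[P2] Q2=[]
t=12-15: P3@Q0 runs 3, rem=3, I/O yield, promote→Q0. Q0=[P1,P3] Q1=[P2] Q2=[]
t=15-16: P1@Q0 runs 1, rem=11, I/O yield, promote→Q0. Q0=[P3,P1] Q1=[P2] Q2=[]
t=16-19: P3@Q0 runs 3, rem=0, completes. Q0=[P1] Q1=[P2] Q2=[]
t=19-20: P1@Q0 runs 1, rem=10, I/O yield, promote→Q0. Q0=[P1] Q1=[P2] Q2=[]
t=20-21: P1@Q0 runs 1, rem=9, I/O yield, promote→Q0. Q0=[P1] Q1=[P2] Q2=[]
t=21-22: P1@Q0 runs 1, rem=8, I/O yield, promote→Q0. Q0=[P1] Q1=[P2] Q2=[]
t=22-23: P1@Q0 runs 1, rem=7, I/O yield, promote→Q0. Q0=[P1] Q1=[P2] Q2=[]
t=23-24: P1@Q0 runs 1, rem=6, I/O yield, promote→Q0. Q0=[P1] Q1=[P2] Q2=[]
t=24-25: P1@Q0 runs 1, rem=5, I/O yield, promote→Q0. Q0=[P1] Q1=[P2] Q2=[]
t=25-26: P1@Q0 runs 1, rem=4, I/O yield, promote→Q0. Q0=[P1] Q1=[P2] Q2=[]
t=26-27: P1@Q0 runs 1, rem=3, I/O yield, promote→Q0. Q0=[P1] Q1=[P2] Q2=[]
t=27-28: P1@Q0 runs 1, rem=2, I/O yield, promote→Q0. Q0=[P1] Q1=[P2] Q2=[]
t=28-29: P1@Q0 runs 1, rem=1, I/O yield, promote→Q0. Q0=[P1] Q1=[P2] Q2=[]
t=29-30: P1@Q0 runs 1, rem=0, completes. Q0=[] Q1=[P2] Q2=[]
t=30-36: P2@Q1 runs 6, rem=1, quantum used, demote→Q2. Q0=[] Q1=[] Q2=[P2]
t=36-37: P2@Q2 runs 1, rem=0, completes. Q0=[] Q1=[] Q2=[]

Answer: P1(0-1) P2(1-4) P3(4-7) P1(7-8) P3(8-11) P1(11-12) P3(12-15) P1(15-16) P3(16-19) P1(19-20) P1(20-21) P1(21-22) P1(22-23) P1(23-24) P1(24-25) P1(25-26) P1(26-27) P1(27-28) P1(28-29) P1(29-30) P2(30-36) P2(36-37)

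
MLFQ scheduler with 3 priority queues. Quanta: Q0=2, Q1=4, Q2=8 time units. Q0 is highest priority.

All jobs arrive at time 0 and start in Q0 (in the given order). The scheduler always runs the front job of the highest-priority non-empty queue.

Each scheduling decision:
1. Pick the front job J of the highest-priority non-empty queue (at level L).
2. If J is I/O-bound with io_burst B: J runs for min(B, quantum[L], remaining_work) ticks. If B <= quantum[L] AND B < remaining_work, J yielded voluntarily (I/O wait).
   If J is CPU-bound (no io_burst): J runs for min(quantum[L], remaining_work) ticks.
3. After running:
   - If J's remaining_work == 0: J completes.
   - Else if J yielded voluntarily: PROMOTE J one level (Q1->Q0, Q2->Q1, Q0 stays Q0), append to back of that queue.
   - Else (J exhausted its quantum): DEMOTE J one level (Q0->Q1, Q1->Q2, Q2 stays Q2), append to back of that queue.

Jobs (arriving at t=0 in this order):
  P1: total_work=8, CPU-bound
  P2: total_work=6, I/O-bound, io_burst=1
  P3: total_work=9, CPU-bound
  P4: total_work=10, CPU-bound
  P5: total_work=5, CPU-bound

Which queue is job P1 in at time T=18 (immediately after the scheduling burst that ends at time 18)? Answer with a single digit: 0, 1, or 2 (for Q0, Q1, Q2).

Answer: 2

Derivation:
t=0-2: P1@Q0 runs 2, rem=6, quantum used, demote→Q1. Q0=[P2,P3,P4,P5] Q1=[P1] Q2=[]
t=2-3: P2@Q0 runs 1, rem=5, I/O yield, promote→Q0. Q0=[P3,P4,P5,P2] Q1=[P1] Q2=[]
t=3-5: P3@Q0 runs 2, rem=7, quantum used, demote→Q1. Q0=[P4,P5,P2] Q1=[P1,P3] Q2=[]
t=5-7: P4@Q0 runs 2, rem=8, quantum used, demote→Q1. Q0=[P5,P2] Q1=[P1,P3,P4] Q2=[]
t=7-9: P5@Q0 runs 2, rem=3, quantum used, demote→Q1. Q0=[P2] Q1=[P1,P3,P4,P5] Q2=[]
t=9-10: P2@Q0 runs 1, rem=4, I/O yield, promote→Q0. Q0=[P2] Q1=[P1,P3,P4,P5] Q2=[]
t=10-11: P2@Q0 runs 1, rem=3, I/O yield, promote→Q0. Q0=[P2] Q1=[P1,P3,P4,P5] Q2=[]
t=11-12: P2@Q0 runs 1, rem=2, I/O yield, promote→Q0. Q0=[P2] Q1=[P1,P3,P4,P5] Q2=[]
t=12-13: P2@Q0 runs 1, rem=1, I/O yield, promote→Q0. Q0=[P2] Q1=[P1,P3,P4,P5] Q2=[]
t=13-14: P2@Q0 runs 1, rem=0, completes. Q0=[] Q1=[P1,P3,P4,P5] Q2=[]
t=14-18: P1@Q1 runs 4, rem=2, quantum used, demote→Q2. Q0=[] Q1=[P3,P4,P5] Q2=[P1]
t=18-22: P3@Q1 runs 4, rem=3, quantum used, demote→Q2. Q0=[] Q1=[P4,P5] Q2=[P1,P3]
t=22-26: P4@Q1 runs 4, rem=4, quantum used, demote→Q2. Q0=[] Q1=[P5] Q2=[P1,P3,P4]
t=26-29: P5@Q1 runs 3, rem=0, completes. Q0=[] Q1=[] Q2=[P1,P3,P4]
t=29-31: P1@Q2 runs 2, rem=0, completes. Q0=[] Q1=[] Q2=[P3,P4]
t=31-34: P3@Q2 runs 3, rem=0, completes. Q0=[] Q1=[] Q2=[P4]
t=34-38: P4@Q2 runs 4, rem=0, completes. Q0=[] Q1=[] Q2=[]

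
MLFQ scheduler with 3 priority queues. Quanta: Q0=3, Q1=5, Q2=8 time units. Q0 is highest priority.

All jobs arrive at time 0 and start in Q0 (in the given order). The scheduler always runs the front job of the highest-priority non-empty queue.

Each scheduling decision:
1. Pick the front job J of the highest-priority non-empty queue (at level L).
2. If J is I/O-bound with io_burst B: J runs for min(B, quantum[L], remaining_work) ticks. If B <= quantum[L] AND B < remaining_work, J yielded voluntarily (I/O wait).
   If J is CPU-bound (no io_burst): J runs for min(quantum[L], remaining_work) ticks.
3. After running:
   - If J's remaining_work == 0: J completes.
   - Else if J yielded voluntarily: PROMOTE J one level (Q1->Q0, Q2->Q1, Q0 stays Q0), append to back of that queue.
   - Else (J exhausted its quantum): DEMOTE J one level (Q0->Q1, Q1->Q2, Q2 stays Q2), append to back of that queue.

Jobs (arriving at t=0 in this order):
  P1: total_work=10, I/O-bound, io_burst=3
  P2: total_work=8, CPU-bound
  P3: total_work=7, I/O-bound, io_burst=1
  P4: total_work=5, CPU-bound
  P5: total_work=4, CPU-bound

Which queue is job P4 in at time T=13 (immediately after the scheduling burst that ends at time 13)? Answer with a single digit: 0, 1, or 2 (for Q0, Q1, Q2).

Answer: 1

Derivation:
t=0-3: P1@Q0 runs 3, rem=7, I/O yield, promote→Q0. Q0=[P2,P3,P4,P5,P1] Q1=[] Q2=[]
t=3-6: P2@Q0 runs 3, rem=5, quantum used, demote→Q1. Q0=[P3,P4,P5,P1] Q1=[P2] Q2=[]
t=6-7: P3@Q0 runs 1, rem=6, I/O yield, promote→Q0. Q0=[P4,P5,P1,P3] Q1=[P2] Q2=[]
t=7-10: P4@Q0 runs 3, rem=2, quantum used, demote→Q1. Q0=[P5,P1,P3] Q1=[P2,P4] Q2=[]
t=10-13: P5@Q0 runs 3, rem=1, quantum used, demote→Q1. Q0=[P1,P3] Q1=[P2,P4,P5] Q2=[]
t=13-16: P1@Q0 runs 3, rem=4, I/O yield, promote→Q0. Q0=[P3,P1] Q1=[P2,P4,P5] Q2=[]
t=16-17: P3@Q0 runs 1, rem=5, I/O yield, promote→Q0. Q0=[P1,P3] Q1=[P2,P4,P5] Q2=[]
t=17-20: P1@Q0 runs 3, rem=1, I/O yield, promote→Q0. Q0=[P3,P1] Q1=[P2,P4,P5] Q2=[]
t=20-21: P3@Q0 runs 1, rem=4, I/O yield, promote→Q0. Q0=[P1,P3] Q1=[P2,P4,P5] Q2=[]
t=21-22: P1@Q0 runs 1, rem=0, completes. Q0=[P3] Q1=[P2,P4,P5] Q2=[]
t=22-23: P3@Q0 runs 1, rem=3, I/O yield, promote→Q0. Q0=[P3] Q1=[P2,P4,P5] Q2=[]
t=23-24: P3@Q0 runs 1, rem=2, I/O yield, promote→Q0. Q0=[P3] Q1=[P2,P4,P5] Q2=[]
t=24-25: P3@Q0 runs 1, rem=1, I/O yield, promote→Q0. Q0=[P3] Q1=[P2,P4,P5] Q2=[]
t=25-26: P3@Q0 runs 1, rem=0, completes. Q0=[] Q1=[P2,P4,P5] Q2=[]
t=26-31: P2@Q1 runs 5, rem=0, completes. Q0=[] Q1=[P4,P5] Q2=[]
t=31-33: P4@Q1 runs 2, rem=0, completes. Q0=[] Q1=[P5] Q2=[]
t=33-34: P5@Q1 runs 1, rem=0, completes. Q0=[] Q1=[] Q2=[]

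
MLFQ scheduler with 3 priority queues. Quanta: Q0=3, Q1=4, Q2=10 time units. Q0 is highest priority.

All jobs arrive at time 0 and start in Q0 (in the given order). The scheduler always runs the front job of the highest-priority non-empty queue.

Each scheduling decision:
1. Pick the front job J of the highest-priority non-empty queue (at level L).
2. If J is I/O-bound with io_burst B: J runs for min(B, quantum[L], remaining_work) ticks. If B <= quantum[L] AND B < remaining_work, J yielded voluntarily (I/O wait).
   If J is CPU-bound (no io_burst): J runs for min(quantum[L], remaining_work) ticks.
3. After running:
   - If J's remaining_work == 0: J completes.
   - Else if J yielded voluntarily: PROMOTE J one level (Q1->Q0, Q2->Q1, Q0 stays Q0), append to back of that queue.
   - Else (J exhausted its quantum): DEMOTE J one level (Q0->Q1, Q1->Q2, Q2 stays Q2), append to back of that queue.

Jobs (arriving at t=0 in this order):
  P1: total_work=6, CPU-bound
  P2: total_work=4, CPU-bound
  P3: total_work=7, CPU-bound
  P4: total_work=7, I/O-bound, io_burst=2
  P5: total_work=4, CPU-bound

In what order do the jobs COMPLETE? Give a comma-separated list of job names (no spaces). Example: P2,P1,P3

t=0-3: P1@Q0 runs 3, rem=3, quantum used, demote→Q1. Q0=[P2,P3,P4,P5] Q1=[P1] Q2=[]
t=3-6: P2@Q0 runs 3, rem=1, quantum used, demote→Q1. Q0=[P3,P4,P5] Q1=[P1,P2] Q2=[]
t=6-9: P3@Q0 runs 3, rem=4, quantum used, demote→Q1. Q0=[P4,P5] Q1=[P1,P2,P3] Q2=[]
t=9-11: P4@Q0 runs 2, rem=5, I/O yield, promote→Q0. Q0=[P5,P4] Q1=[P1,P2,P3] Q2=[]
t=11-14: P5@Q0 runs 3, rem=1, quantum used, demote→Q1. Q0=[P4] Q1=[P1,P2,P3,P5] Q2=[]
t=14-16: P4@Q0 runs 2, rem=3, I/O yield, promote→Q0. Q0=[P4] Q1=[P1,P2,P3,P5] Q2=[]
t=16-18: P4@Q0 runs 2, rem=1, I/O yield, promote→Q0. Q0=[P4] Q1=[P1,P2,P3,P5] Q2=[]
t=18-19: P4@Q0 runs 1, rem=0, completes. Q0=[] Q1=[P1,P2,P3,P5] Q2=[]
t=19-22: P1@Q1 runs 3, rem=0, completes. Q0=[] Q1=[P2,P3,P5] Q2=[]
t=22-23: P2@Q1 runs 1, rem=0, completes. Q0=[] Q1=[P3,P5] Q2=[]
t=23-27: P3@Q1 runs 4, rem=0, completes. Q0=[] Q1=[P5] Q2=[]
t=27-28: P5@Q1 runs 1, rem=0, completes. Q0=[] Q1=[] Q2=[]

Answer: P4,P1,P2,P3,P5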